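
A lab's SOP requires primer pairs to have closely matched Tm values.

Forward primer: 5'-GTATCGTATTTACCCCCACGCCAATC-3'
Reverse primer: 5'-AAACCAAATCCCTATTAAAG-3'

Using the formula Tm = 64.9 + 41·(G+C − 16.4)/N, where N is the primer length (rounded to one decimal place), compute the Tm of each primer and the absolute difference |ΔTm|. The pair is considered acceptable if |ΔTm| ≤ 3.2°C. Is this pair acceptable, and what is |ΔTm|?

Forward: G+C = 13, N = 26 → Tm = 64.9 + 41·(13 − 16.4)/26 = 59.5°C.
Reverse: G+C = 6, N = 20 → Tm = 64.9 + 41·(6 − 16.4)/20 = 43.6°C.
|ΔTm| = |59.5 − 43.6| = 15.9°C, > 3.2°C.

|ΔTm| = 15.9°C; the pair is not acceptable.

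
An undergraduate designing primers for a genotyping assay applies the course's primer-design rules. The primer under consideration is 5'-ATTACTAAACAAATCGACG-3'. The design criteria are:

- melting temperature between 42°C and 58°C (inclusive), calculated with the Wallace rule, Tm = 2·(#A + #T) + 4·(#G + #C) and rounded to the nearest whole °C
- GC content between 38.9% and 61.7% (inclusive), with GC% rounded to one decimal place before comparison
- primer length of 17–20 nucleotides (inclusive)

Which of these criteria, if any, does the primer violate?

Fails: GC content.

Base counts: A=9, T=4, G=2, C=4 (length 19).
Tm: Tm = 2·13 + 4·6 = 50°C ✓
GC content: GC 6/19 = 31.6%, outside 38.9–61.7% ✗
length: length 19 ✓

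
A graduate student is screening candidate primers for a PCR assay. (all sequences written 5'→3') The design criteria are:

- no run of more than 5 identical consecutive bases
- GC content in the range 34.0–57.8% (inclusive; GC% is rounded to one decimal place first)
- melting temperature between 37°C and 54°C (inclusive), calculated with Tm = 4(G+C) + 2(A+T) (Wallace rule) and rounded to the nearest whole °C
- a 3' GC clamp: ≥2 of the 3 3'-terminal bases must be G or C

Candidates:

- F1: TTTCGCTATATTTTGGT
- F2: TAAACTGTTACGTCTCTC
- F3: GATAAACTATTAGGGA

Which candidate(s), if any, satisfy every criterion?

F1 (17 nt, A=2 T=10 G=3 C=2): longest run = 4 ✓; GC 5/17 = 29.4%, outside 34.0–57.8% ✗; Tm = 2·12 + 4·5 = 44°C ✓; 3' end GGT has 2 G/C ✓ — fails.
F2 (18 nt, A=4 T=7 G=2 C=5): longest run = 3 ✓; GC 7/18 = 38.9% ✓; Tm = 2·11 + 4·7 = 50°C ✓; 3' end CTC has 2 G/C ✓ — passes.
F3 (16 nt, A=7 T=4 G=4 C=1): longest run = 3 ✓; GC 5/16 = 31.3%, outside 34.0–57.8% ✗; Tm = 2·11 + 4·5 = 42°C ✓; 3' end GGA has 2 G/C ✓ — fails.

F2 only.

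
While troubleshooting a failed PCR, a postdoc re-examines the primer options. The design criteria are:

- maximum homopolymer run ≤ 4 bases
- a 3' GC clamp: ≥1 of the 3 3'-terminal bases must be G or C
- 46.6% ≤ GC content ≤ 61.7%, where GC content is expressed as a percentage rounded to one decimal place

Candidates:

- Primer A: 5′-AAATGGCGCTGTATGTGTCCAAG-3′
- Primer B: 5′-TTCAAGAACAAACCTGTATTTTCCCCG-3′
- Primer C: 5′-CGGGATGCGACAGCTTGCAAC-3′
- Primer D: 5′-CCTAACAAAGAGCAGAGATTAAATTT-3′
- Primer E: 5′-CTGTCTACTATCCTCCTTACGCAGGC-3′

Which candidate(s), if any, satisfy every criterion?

Primer A and Primer E.

Primer A (23 nt, A=6 T=6 G=7 C=4): longest run = 3 ✓; 3' end AAG has 1 G/C ✓; GC 11/23 = 47.8% ✓ — passes.
Primer B (27 nt, A=8 T=8 G=3 C=8): longest run = 4 ✓; 3' end CCG has 3 G/C ✓; GC 11/27 = 40.7%, outside 46.6–61.7% ✗ — fails.
Primer C (21 nt, A=5 T=3 G=7 C=6): longest run = 3 ✓; 3' end AAC has 1 G/C ✓; GC 13/21 = 61.9%, outside 46.6–61.7% ✗ — fails.
Primer D (26 nt, A=12 T=6 G=4 C=4): longest run = 3 ✓; 3' end TTT has 0 G/C, need ≥1 ✗; GC 8/26 = 30.8%, outside 46.6–61.7% ✗ — fails.
Primer E (26 nt, A=4 T=8 G=4 C=10): longest run = 2 ✓; 3' end GGC has 3 G/C ✓; GC 14/26 = 53.8% ✓ — passes.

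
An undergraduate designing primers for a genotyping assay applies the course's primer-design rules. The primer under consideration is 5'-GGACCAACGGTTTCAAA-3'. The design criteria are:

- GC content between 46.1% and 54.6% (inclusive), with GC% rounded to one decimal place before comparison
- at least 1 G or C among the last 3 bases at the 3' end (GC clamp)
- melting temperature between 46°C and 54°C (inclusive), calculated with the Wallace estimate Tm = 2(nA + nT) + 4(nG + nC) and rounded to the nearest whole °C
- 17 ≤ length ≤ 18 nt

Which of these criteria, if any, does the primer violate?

Fails: GC clamp.

Base counts: A=6, T=3, G=4, C=4 (length 17).
GC content: GC 8/17 = 47.1% ✓
GC clamp: 3' end AAA has 0 G/C, need ≥1 ✗
Tm: Tm = 2·9 + 4·8 = 50°C ✓
length: length 17 ✓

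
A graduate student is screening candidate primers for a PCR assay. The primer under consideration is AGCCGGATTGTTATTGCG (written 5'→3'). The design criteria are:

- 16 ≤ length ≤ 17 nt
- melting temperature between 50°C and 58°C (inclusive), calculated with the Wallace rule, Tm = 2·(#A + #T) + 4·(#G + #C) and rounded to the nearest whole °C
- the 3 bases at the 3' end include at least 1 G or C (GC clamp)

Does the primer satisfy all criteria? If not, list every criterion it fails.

Fails: length.

Base counts: A=3, T=6, G=6, C=3 (length 18).
length: length 18, outside 16–17 ✗
Tm: Tm = 2·9 + 4·9 = 54°C ✓
GC clamp: 3' end GCG has 3 G/C ✓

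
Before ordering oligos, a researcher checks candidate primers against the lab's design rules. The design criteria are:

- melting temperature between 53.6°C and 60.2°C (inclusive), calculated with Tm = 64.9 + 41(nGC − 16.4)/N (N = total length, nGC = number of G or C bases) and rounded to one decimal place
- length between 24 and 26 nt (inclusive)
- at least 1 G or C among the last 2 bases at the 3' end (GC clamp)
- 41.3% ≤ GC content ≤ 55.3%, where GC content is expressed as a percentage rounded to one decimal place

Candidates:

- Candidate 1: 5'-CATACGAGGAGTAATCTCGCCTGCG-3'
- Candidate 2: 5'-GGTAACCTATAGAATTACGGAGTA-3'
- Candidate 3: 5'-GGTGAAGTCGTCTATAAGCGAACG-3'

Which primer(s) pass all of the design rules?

Candidate 1 (25 nt, A=6 T=5 G=7 C=7): Tm = 64.9 + 41·(14 − 16.4)/25 = 61.0°C, outside 53.6–60.2°C ✗; length 25 ✓; 3' end CG has 2 G/C ✓; GC 14/25 = 56.0%, outside 41.3–55.3% ✗ — fails.
Candidate 2 (24 nt, A=9 T=6 G=6 C=3): Tm = 64.9 + 41·(9 − 16.4)/24 = 52.3°C, outside 53.6–60.2°C ✗; length 24 ✓; 3' end TA has 0 G/C, need ≥1 ✗; GC 9/24 = 37.5%, outside 41.3–55.3% ✗ — fails.
Candidate 3 (24 nt, A=7 T=5 G=8 C=4): Tm = 64.9 + 41·(12 − 16.4)/24 = 57.4°C ✓; length 24 ✓; 3' end CG has 2 G/C ✓; GC 12/24 = 50.0% ✓ — passes.

Candidate 3 only.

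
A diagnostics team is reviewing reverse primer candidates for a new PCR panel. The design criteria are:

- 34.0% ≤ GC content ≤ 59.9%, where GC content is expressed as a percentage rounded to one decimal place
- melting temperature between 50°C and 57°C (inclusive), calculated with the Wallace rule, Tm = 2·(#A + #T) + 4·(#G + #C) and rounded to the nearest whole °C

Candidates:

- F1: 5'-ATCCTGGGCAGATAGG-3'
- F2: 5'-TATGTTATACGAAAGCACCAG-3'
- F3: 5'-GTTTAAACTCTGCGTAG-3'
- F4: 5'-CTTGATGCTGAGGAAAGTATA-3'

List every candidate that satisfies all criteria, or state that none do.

F1 (16 nt, A=4 T=3 G=6 C=3): GC 9/16 = 56.3% ✓; Tm = 2·7 + 4·9 = 50°C ✓ — passes.
F2 (21 nt, A=8 T=5 G=4 C=4): GC 8/21 = 38.1% ✓; Tm = 2·13 + 4·8 = 58°C, outside 50–57°C ✗ — fails.
F3 (17 nt, A=4 T=6 G=4 C=3): GC 7/17 = 41.2% ✓; Tm = 2·10 + 4·7 = 48°C, outside 50–57°C ✗ — fails.
F4 (21 nt, A=7 T=6 G=6 C=2): GC 8/21 = 38.1% ✓; Tm = 2·13 + 4·8 = 58°C, outside 50–57°C ✗ — fails.

F1 only.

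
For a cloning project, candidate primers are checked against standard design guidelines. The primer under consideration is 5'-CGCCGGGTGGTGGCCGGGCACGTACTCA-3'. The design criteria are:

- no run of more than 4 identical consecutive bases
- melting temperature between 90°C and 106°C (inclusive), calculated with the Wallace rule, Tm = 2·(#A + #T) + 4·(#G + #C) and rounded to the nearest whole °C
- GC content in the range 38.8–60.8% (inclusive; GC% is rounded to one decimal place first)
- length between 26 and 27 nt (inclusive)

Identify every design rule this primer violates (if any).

Base counts: A=3, T=4, G=12, C=9 (length 28).
homopolymer run: longest run = 3 ✓
Tm: Tm = 2·7 + 4·21 = 98°C ✓
GC content: GC 21/28 = 75.0%, outside 38.8–60.8% ✗
length: length 28, outside 26–27 ✗

Fails: GC content, length.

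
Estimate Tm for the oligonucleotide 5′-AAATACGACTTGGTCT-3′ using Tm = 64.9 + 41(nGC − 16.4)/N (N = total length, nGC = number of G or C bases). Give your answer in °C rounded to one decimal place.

Base counts: A=5, T=5, G=3, C=3; G+C = 6, N = 16.
Tm = 64.9 + 41·(6 − 16.4)/16 = 64.9 + -426.40/16 = 38.3°C.

38.3°C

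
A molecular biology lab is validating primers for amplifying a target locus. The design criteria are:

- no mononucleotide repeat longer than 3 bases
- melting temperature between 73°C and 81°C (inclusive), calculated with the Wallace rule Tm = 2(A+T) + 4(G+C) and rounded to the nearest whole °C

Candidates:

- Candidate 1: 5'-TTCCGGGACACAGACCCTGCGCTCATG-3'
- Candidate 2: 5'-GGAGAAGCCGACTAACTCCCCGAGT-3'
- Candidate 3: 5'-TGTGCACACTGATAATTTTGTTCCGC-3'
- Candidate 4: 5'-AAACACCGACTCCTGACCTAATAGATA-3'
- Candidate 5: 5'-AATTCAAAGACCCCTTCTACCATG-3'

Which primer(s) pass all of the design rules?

Candidate 4 only.

Candidate 1 (27 nt, A=5 T=5 G=7 C=10): longest run = 3 ✓; Tm = 2·10 + 4·17 = 88°C, outside 73–81°C ✗ — fails.
Candidate 2 (25 nt, A=7 T=3 G=7 C=8): longest run = 4, exceeds 3 ✗; Tm = 2·10 + 4·15 = 80°C ✓ — fails.
Candidate 3 (26 nt, A=5 T=10 G=5 C=6): longest run = 4, exceeds 3 ✗; Tm = 2·15 + 4·11 = 74°C ✓ — fails.
Candidate 4 (27 nt, A=11 T=5 G=3 C=8): longest run = 3 ✓; Tm = 2·16 + 4·11 = 76°C ✓ — passes.
Candidate 5 (24 nt, A=8 T=6 G=2 C=8): longest run = 4, exceeds 3 ✗; Tm = 2·14 + 4·10 = 68°C, outside 73–81°C ✗ — fails.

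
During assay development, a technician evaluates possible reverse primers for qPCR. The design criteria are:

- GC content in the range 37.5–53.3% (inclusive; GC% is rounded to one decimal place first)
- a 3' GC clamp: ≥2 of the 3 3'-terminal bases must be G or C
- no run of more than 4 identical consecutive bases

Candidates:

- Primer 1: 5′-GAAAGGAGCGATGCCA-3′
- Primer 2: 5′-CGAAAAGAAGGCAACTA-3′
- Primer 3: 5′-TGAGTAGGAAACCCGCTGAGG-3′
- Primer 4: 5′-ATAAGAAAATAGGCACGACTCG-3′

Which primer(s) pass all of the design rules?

Primer 1 (16 nt, A=6 T=1 G=6 C=3): GC 9/16 = 56.3%, outside 37.5–53.3% ✗; 3' end CCA has 2 G/C ✓; longest run = 3 ✓ — fails.
Primer 2 (17 nt, A=9 T=1 G=4 C=3): GC 7/17 = 41.2% ✓; 3' end CTA has 1 G/C, need ≥2 ✗; longest run = 4 ✓ — fails.
Primer 3 (21 nt, A=6 T=3 G=8 C=4): GC 12/21 = 57.1%, outside 37.5–53.3% ✗; 3' end AGG has 2 G/C ✓; longest run = 3 ✓ — fails.
Primer 4 (22 nt, A=10 T=3 G=5 C=4): GC 9/22 = 40.9% ✓; 3' end TCG has 2 G/C ✓; longest run = 4 ✓ — passes.

Primer 4 only.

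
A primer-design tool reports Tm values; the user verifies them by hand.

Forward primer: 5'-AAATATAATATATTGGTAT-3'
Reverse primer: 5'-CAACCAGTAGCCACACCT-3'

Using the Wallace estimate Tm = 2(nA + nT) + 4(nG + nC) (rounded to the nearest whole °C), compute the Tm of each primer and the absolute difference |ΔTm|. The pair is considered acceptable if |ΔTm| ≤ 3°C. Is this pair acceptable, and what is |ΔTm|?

Forward: A=9 T=8 G=2 C=0 → Tm = 2·17 + 4·2 = 42°C.
Reverse: A=6 T=2 G=2 C=8 → Tm = 2·8 + 4·10 = 56°C.
|ΔTm| = |42 − 56| = 14°C, > 3°C.

|ΔTm| = 14°C; the pair is not acceptable.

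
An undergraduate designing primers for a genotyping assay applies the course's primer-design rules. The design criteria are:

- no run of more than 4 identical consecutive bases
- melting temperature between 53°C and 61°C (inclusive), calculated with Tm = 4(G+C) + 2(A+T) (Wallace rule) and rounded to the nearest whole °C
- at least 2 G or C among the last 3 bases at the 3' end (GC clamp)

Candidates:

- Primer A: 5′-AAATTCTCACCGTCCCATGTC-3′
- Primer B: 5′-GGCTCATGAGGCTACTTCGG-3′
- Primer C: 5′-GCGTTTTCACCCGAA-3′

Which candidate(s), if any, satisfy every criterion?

None of the candidates satisfy all criteria.

Primer A (21 nt, A=5 T=6 G=2 C=8): longest run = 3 ✓; Tm = 2·11 + 4·10 = 62°C, outside 53–61°C ✗; 3' end GTC has 2 G/C ✓ — fails.
Primer B (20 nt, A=3 T=5 G=7 C=5): longest run = 2 ✓; Tm = 2·8 + 4·12 = 64°C, outside 53–61°C ✗; 3' end CGG has 3 G/C ✓ — fails.
Primer C (15 nt, A=3 T=4 G=3 C=5): longest run = 4 ✓; Tm = 2·7 + 4·8 = 46°C, outside 53–61°C ✗; 3' end GAA has 1 G/C, need ≥2 ✗ — fails.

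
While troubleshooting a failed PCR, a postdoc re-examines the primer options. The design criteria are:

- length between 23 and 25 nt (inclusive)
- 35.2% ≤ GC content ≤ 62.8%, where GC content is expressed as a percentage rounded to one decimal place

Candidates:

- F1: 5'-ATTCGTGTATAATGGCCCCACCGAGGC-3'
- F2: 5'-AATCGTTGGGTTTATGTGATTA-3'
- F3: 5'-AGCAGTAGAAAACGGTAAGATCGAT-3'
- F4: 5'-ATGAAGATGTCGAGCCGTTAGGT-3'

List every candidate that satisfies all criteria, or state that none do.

F1 (27 nt, A=6 T=6 G=7 C=8): length 27, outside 23–25 ✗; GC 15/27 = 55.6% ✓ — fails.
F2 (22 nt, A=5 T=10 G=6 C=1): length 22, outside 23–25 ✗; GC 7/22 = 31.8%, outside 35.2–62.8% ✗ — fails.
F3 (25 nt, A=11 T=4 G=7 C=3): length 25 ✓; GC 10/25 = 40.0% ✓ — passes.
F4 (23 nt, A=6 T=6 G=8 C=3): length 23 ✓; GC 11/23 = 47.8% ✓ — passes.

F3 and F4.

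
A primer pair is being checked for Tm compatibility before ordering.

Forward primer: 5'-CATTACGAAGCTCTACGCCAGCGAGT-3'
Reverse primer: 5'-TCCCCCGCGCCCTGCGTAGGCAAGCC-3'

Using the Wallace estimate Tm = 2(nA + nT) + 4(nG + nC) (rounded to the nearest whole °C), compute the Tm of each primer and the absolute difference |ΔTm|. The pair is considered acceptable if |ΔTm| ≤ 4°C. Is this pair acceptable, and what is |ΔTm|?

Forward: A=7 T=5 G=6 C=8 → Tm = 2·12 + 4·14 = 80°C.
Reverse: A=3 T=3 G=7 C=13 → Tm = 2·6 + 4·20 = 92°C.
|ΔTm| = |80 − 92| = 12°C, > 4°C.

|ΔTm| = 12°C; the pair is not acceptable.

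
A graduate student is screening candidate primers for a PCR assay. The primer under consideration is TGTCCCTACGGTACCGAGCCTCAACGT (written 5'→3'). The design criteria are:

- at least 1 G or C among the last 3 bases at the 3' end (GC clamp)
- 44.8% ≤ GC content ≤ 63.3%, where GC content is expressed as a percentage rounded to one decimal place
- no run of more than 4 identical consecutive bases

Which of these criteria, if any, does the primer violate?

Meets all criteria.

Base counts: A=5, T=6, G=6, C=10 (length 27).
GC clamp: 3' end CGT has 2 G/C ✓
GC content: GC 16/27 = 59.3% ✓
homopolymer run: longest run = 3 ✓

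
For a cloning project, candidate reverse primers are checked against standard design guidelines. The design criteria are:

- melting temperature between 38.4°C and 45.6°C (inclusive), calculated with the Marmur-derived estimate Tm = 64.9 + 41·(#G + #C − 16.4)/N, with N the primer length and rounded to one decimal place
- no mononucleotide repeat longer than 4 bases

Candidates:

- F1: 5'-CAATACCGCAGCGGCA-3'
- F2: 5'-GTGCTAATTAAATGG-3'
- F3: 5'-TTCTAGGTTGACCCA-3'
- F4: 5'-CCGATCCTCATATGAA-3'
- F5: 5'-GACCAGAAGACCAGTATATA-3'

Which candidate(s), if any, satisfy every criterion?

F1 (16 nt, A=5 T=1 G=4 C=6): Tm = 64.9 + 41·(10 − 16.4)/16 = 48.5°C, outside 38.4–45.6°C ✗; longest run = 2 ✓ — fails.
F2 (15 nt, A=5 T=5 G=4 C=1): Tm = 64.9 + 41·(5 − 16.4)/15 = 33.7°C, outside 38.4–45.6°C ✗; longest run = 3 ✓ — fails.
F3 (15 nt, A=3 T=5 G=3 C=4): Tm = 64.9 + 41·(7 − 16.4)/15 = 39.2°C ✓; longest run = 3 ✓ — passes.
F4 (16 nt, A=5 T=4 G=2 C=5): Tm = 64.9 + 41·(7 − 16.4)/16 = 40.8°C ✓; longest run = 2 ✓ — passes.
F5 (20 nt, A=9 T=3 G=4 C=4): Tm = 64.9 + 41·(8 − 16.4)/20 = 47.7°C, outside 38.4–45.6°C ✗; longest run = 2 ✓ — fails.

F3 and F4.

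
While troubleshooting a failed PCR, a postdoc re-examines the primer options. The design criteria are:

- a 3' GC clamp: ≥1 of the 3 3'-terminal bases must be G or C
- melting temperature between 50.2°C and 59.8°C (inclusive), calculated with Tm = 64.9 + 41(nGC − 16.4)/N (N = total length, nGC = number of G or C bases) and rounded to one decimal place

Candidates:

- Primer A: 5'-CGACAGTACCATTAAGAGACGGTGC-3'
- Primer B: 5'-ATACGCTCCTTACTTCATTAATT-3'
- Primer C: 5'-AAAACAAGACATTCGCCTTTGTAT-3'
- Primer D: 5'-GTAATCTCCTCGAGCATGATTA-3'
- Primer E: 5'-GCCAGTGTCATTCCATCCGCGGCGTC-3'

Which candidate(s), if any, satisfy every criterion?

Primer A (25 nt, A=8 T=4 G=7 C=6): 3' end TGC has 2 G/C ✓; Tm = 64.9 + 41·(13 − 16.4)/25 = 59.3°C ✓ — passes.
Primer B (23 nt, A=6 T=10 G=1 C=6): 3' end ATT has 0 G/C, need ≥1 ✗; Tm = 64.9 + 41·(7 − 16.4)/23 = 48.1°C, outside 50.2–59.8°C ✗ — fails.
Primer C (24 nt, A=9 T=7 G=3 C=5): 3' end TAT has 0 G/C, need ≥1 ✗; Tm = 64.9 + 41·(8 − 16.4)/24 = 50.6°C ✓ — fails.
Primer D (22 nt, A=6 T=7 G=4 C=5): 3' end TTA has 0 G/C, need ≥1 ✗; Tm = 64.9 + 41·(9 − 16.4)/22 = 51.1°C ✓ — fails.
Primer E (26 nt, A=3 T=6 G=7 C=10): 3' end GTC has 2 G/C ✓; Tm = 64.9 + 41·(17 − 16.4)/26 = 65.8°C, outside 50.2–59.8°C ✗ — fails.

Primer A only.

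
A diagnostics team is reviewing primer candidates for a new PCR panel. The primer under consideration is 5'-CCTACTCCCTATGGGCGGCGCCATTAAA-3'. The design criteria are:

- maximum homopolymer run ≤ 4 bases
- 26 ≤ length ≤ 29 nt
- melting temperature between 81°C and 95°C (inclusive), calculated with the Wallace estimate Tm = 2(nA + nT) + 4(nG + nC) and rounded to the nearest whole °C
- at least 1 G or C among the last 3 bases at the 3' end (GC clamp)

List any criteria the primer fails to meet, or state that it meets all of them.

Fails: GC clamp.

Base counts: A=6, T=6, G=6, C=10 (length 28).
homopolymer run: longest run = 3 ✓
length: length 28 ✓
Tm: Tm = 2·12 + 4·16 = 88°C ✓
GC clamp: 3' end AAA has 0 G/C, need ≥1 ✗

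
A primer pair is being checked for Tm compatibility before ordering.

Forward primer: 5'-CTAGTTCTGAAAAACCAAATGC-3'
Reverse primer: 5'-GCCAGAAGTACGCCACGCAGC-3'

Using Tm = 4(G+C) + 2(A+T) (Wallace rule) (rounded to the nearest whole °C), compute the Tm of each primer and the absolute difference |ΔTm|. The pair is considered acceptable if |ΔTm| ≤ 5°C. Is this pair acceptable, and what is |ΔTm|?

Forward: A=9 T=5 G=3 C=5 → Tm = 2·14 + 4·8 = 60°C.
Reverse: A=6 T=1 G=6 C=8 → Tm = 2·7 + 4·14 = 70°C.
|ΔTm| = |60 − 70| = 10°C, > 5°C.

|ΔTm| = 10°C; the pair is not acceptable.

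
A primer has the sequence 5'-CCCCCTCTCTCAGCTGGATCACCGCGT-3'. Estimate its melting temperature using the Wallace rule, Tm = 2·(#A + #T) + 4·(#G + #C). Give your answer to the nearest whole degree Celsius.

Base counts: A=3, T=6, G=5, C=13 (length 27).
Tm = 2·(3+6) + 4·(5+13) = 2·9 + 4·18 = 18 + 72 = 90°C.

90°C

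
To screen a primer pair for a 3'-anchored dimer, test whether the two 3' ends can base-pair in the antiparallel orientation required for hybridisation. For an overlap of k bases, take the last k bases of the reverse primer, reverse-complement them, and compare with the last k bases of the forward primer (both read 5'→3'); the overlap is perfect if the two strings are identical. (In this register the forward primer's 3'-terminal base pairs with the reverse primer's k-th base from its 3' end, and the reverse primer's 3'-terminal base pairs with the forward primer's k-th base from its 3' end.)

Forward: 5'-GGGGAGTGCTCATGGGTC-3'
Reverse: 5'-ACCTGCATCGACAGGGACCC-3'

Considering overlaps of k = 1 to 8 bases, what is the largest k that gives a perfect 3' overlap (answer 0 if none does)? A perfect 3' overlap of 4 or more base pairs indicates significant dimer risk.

Longest perfect overlap: 5 complementary base pairs; significant dimer risk (threshold 4).

Last 8 bases (5'→3') — forward …CATGGGTC, reverse …AGGGACCC.
Reverse complement of the reverse primer's last 8 bases: GGGTCCCT; its first k bases are the reverse complement of the reverse primer's last k bases, so a perfect k-base overlap needs the forward primer's last k bases to equal them.
Comparing (forward last k vs required): k=1: C vs G ✗; k=2: TC vs GG ✗; k=3: GTC vs GGG ✗; k=4: GGTC vs GGGT ✗; k=5: GGGTC vs GGGTC ✓; k=6: TGGGTC vs GGGTCC ✗; k=7: ATGGGTC vs GGGTCCC ✗; k=8: CATGGGTC vs GGGTCCCT ✗.
Only k = 5 is perfect, so the longest perfect 3' overlap is 5.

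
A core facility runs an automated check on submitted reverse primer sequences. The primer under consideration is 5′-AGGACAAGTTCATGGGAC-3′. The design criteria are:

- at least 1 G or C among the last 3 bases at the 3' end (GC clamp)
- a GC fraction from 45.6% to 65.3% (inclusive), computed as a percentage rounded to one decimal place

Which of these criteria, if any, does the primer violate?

Base counts: A=6, T=3, G=6, C=3 (length 18).
GC clamp: 3' end GAC has 2 G/C ✓
GC content: GC 9/18 = 50.0% ✓

Meets all criteria.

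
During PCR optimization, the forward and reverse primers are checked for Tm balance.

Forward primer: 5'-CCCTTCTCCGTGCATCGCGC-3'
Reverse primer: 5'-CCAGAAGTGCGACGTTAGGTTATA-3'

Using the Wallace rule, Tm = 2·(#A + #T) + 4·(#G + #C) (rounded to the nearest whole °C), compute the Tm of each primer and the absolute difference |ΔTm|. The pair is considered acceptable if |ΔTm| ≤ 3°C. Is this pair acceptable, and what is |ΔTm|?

|ΔTm| = 2°C; the pair is acceptable.

Forward: A=1 T=5 G=4 C=10 → Tm = 2·6 + 4·14 = 68°C.
Reverse: A=7 T=6 G=7 C=4 → Tm = 2·13 + 4·11 = 70°C.
|ΔTm| = |68 − 70| = 2°C, ≤ 3°C.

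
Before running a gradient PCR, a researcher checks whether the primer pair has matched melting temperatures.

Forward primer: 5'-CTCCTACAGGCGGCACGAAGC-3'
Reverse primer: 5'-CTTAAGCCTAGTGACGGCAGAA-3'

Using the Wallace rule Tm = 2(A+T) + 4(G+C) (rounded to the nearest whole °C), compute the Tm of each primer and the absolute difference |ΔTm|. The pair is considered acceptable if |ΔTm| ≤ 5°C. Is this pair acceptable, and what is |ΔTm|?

Forward: A=5 T=2 G=6 C=8 → Tm = 2·7 + 4·14 = 70°C.
Reverse: A=7 T=4 G=6 C=5 → Tm = 2·11 + 4·11 = 66°C.
|ΔTm| = |70 − 66| = 4°C, ≤ 5°C.

|ΔTm| = 4°C; the pair is acceptable.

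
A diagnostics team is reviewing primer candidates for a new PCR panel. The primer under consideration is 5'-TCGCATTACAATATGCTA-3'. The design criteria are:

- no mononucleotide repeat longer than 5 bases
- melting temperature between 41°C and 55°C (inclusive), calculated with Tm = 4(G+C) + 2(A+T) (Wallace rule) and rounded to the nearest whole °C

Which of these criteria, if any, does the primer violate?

Base counts: A=6, T=6, G=2, C=4 (length 18).
homopolymer run: longest run = 2 ✓
Tm: Tm = 2·12 + 4·6 = 48°C ✓

Meets all criteria.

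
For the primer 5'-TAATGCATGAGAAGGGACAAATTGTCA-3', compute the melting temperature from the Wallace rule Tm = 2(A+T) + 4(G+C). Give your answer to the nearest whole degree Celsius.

74°C

Base counts: A=11, T=6, G=7, C=3 (length 27).
Tm = 2·(11+6) + 4·(7+3) = 2·17 + 4·10 = 34 + 40 = 74°C.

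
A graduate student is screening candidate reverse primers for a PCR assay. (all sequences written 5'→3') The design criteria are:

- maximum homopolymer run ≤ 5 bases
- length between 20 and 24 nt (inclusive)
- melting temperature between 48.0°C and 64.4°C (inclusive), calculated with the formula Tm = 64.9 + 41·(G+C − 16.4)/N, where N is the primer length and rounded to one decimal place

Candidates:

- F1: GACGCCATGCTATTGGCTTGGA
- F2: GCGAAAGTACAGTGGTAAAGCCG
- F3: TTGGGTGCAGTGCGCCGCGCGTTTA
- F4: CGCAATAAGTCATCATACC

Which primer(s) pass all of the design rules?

F1 (22 nt, A=4 T=6 G=7 C=5): longest run = 2 ✓; length 22 ✓; Tm = 64.9 + 41·(12 − 16.4)/22 = 56.7°C ✓ — passes.
F2 (23 nt, A=8 T=3 G=8 C=4): longest run = 3 ✓; length 23 ✓; Tm = 64.9 + 41·(12 − 16.4)/23 = 57.1°C ✓ — passes.
F3 (25 nt, A=2 T=7 G=10 C=6): longest run = 3 ✓; length 25, outside 20–24 ✗; Tm = 64.9 + 41·(16 − 16.4)/25 = 64.2°C ✓ — fails.
F4 (19 nt, A=7 T=4 G=2 C=6): longest run = 2 ✓; length 19, outside 20–24 ✗; Tm = 64.9 + 41·(8 − 16.4)/19 = 46.8°C, outside 48.0–64.4°C ✗ — fails.

F1 and F2.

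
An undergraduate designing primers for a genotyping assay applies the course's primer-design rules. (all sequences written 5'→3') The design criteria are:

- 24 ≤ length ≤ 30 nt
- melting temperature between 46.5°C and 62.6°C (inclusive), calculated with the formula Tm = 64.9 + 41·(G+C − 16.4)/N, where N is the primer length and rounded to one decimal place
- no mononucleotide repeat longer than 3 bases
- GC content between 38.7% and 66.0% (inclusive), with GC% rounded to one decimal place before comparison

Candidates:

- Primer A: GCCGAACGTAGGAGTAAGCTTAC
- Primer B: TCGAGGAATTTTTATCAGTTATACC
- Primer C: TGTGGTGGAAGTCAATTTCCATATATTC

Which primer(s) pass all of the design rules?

None of the candidates satisfy all criteria.

Primer A (23 nt, A=7 T=4 G=7 C=5): length 23, outside 24–30 ✗; Tm = 64.9 + 41·(12 − 16.4)/23 = 57.1°C ✓; longest run = 2 ✓; GC 12/23 = 52.2% ✓ — fails.
Primer B (25 nt, A=7 T=10 G=4 C=4): length 25 ✓; Tm = 64.9 + 41·(8 − 16.4)/25 = 51.1°C ✓; longest run = 5, exceeds 3 ✗; GC 8/25 = 32.0%, outside 38.7–66.0% ✗ — fails.
Primer C (28 nt, A=7 T=11 G=6 C=4): length 28 ✓; Tm = 64.9 + 41·(10 − 16.4)/28 = 55.5°C ✓; longest run = 3 ✓; GC 10/28 = 35.7%, outside 38.7–66.0% ✗ — fails.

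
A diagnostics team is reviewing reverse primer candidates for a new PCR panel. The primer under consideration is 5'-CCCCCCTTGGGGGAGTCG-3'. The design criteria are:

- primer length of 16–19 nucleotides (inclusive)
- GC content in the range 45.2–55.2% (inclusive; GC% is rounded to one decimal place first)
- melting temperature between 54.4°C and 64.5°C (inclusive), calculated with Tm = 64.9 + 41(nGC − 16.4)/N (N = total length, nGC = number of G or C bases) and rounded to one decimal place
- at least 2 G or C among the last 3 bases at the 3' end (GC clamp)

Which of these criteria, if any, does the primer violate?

Fails: GC content.

Base counts: A=1, T=3, G=7, C=7 (length 18).
length: length 18 ✓
GC content: GC 14/18 = 77.8%, outside 45.2–55.2% ✗
Tm: Tm = 64.9 + 41·(14 − 16.4)/18 = 59.4°C ✓
GC clamp: 3' end TCG has 2 G/C ✓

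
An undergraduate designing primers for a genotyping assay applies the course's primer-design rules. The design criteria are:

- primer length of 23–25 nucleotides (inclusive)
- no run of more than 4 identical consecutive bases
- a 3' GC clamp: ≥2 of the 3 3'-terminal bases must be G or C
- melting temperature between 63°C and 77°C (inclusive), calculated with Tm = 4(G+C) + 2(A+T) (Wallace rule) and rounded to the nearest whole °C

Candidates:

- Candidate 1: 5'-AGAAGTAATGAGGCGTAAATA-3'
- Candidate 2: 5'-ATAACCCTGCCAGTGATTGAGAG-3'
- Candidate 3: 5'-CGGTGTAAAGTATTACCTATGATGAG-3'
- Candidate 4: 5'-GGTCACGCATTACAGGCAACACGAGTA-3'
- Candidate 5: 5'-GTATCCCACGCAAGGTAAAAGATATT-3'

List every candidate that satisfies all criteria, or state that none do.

Candidate 2 only.

Candidate 1 (21 nt, A=10 T=4 G=6 C=1): length 21, outside 23–25 ✗; longest run = 3 ✓; 3' end ATA has 0 G/C, need ≥2 ✗; Tm = 2·14 + 4·7 = 56°C, outside 63–77°C ✗ — fails.
Candidate 2 (23 nt, A=7 T=5 G=6 C=5): length 23 ✓; longest run = 3 ✓; 3' end GAG has 2 G/C ✓; Tm = 2·12 + 4·11 = 68°C ✓ — passes.
Candidate 3 (26 nt, A=8 T=8 G=7 C=3): length 26, outside 23–25 ✗; longest run = 3 ✓; 3' end GAG has 2 G/C ✓; Tm = 2·16 + 4·10 = 72°C ✓ — fails.
Candidate 4 (27 nt, A=9 T=4 G=7 C=7): length 27, outside 23–25 ✗; longest run = 2 ✓; 3' end GTA has 1 G/C, need ≥2 ✗; Tm = 2·13 + 4·14 = 82°C, outside 63–77°C ✗ — fails.
Candidate 5 (26 nt, A=10 T=6 G=5 C=5): length 26, outside 23–25 ✗; longest run = 4 ✓; 3' end ATT has 0 G/C, need ≥2 ✗; Tm = 2·16 + 4·10 = 72°C ✓ — fails.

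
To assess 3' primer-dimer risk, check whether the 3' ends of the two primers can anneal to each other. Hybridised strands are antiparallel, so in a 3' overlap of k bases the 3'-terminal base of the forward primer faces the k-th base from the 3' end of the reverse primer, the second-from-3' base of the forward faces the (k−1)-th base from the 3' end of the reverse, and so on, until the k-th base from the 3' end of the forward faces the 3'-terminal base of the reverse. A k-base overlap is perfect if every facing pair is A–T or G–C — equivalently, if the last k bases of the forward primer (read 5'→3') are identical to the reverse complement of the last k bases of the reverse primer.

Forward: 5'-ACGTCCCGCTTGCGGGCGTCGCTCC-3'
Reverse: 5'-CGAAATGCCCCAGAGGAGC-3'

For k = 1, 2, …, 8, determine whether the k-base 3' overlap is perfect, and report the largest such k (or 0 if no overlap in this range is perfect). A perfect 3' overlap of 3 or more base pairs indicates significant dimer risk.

Last 8 bases (5'→3') — forward …GTCGCTCC, reverse …AGAGGAGC.
Reverse complement of the reverse primer's last 8 bases: GCTCCTCT; its first k bases are the reverse complement of the reverse primer's last k bases, so a perfect k-base overlap needs the forward primer's last k bases to equal them.
Comparing (forward last k vs required): k=1: C vs G ✗; k=2: CC vs GC ✗; k=3: TCC vs GCT ✗; k=4: CTCC vs GCTC ✗; k=5: GCTCC vs GCTCC ✓; k=6: CGCTCC vs GCTCCT ✗; k=7: TCGCTCC vs GCTCCTC ✗; k=8: GTCGCTCC vs GCTCCTCT ✗.
Only k = 5 is perfect, so the longest perfect 3' overlap is 5.

Longest perfect overlap: 5 complementary base pairs; significant dimer risk (threshold 3).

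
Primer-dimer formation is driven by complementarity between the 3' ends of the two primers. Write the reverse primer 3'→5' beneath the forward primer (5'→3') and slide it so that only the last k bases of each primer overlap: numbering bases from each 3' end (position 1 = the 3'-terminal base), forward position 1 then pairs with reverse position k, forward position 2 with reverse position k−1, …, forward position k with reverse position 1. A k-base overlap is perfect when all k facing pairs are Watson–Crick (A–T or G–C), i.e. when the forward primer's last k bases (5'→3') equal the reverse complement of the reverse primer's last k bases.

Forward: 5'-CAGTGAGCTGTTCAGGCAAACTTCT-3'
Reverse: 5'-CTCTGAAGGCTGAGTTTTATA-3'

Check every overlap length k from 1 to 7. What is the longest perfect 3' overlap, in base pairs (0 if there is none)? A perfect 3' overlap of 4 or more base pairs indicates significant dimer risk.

Longest perfect overlap: 1 complementary base pair; below the dimer-risk threshold (threshold 4).

Last 7 bases (5'→3') — forward …AACTTCT, reverse …TTTTATA.
Reverse complement of the reverse primer's last 7 bases: TATAAAA; its first k bases are the reverse complement of the reverse primer's last k bases, so a perfect k-base overlap needs the forward primer's last k bases to equal them.
Comparing (forward last k vs required): k=1: T vs T ✓; k=2: CT vs TA ✗; k=3: TCT vs TAT ✗; k=4: TTCT vs TATA ✗; k=5: CTTCT vs TATAA ✗; k=6: ACTTCT vs TATAAA ✗; k=7: AACTTCT vs TATAAAA ✗.
Only k = 1 is perfect, so the longest perfect 3' overlap is 1.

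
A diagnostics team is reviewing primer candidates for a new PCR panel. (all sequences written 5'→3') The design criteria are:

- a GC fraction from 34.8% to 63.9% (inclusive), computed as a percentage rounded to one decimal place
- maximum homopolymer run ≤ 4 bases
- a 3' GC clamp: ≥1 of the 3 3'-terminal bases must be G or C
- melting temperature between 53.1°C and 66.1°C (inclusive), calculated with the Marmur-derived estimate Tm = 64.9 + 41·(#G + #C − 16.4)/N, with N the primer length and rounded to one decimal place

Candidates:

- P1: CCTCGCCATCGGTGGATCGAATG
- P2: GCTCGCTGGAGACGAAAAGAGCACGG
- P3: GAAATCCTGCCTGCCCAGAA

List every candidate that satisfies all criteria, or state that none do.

P1 (23 nt, A=4 T=5 G=7 C=7): GC 14/23 = 60.9% ✓; longest run = 2 ✓; 3' end ATG has 1 G/C ✓; Tm = 64.9 + 41·(14 − 16.4)/23 = 60.6°C ✓ — passes.
P2 (26 nt, A=8 T=2 G=10 C=6): GC 16/26 = 61.5% ✓; longest run = 4 ✓; 3' end CGG has 3 G/C ✓; Tm = 64.9 + 41·(16 − 16.4)/26 = 64.3°C ✓ — passes.
P3 (20 nt, A=6 T=3 G=4 C=7): GC 11/20 = 55.0% ✓; longest run = 3 ✓; 3' end GAA has 1 G/C ✓; Tm = 64.9 + 41·(11 − 16.4)/20 = 53.8°C ✓ — passes.

P1, P2 and P3.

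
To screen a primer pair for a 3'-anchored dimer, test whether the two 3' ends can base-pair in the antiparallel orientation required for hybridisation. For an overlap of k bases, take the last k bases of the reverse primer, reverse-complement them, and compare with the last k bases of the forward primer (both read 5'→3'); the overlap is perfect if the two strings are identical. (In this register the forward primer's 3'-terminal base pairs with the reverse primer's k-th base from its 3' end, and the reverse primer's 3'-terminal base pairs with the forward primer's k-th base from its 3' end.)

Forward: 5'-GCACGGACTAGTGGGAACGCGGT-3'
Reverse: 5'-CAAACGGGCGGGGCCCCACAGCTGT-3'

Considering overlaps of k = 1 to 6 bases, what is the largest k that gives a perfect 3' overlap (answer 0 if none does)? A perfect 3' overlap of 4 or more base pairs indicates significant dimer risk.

Longest perfect overlap: 0 complementary base pairs; below the dimer-risk threshold (threshold 4).

Last 6 bases (5'→3') — forward …CGCGGT, reverse …AGCTGT.
Reverse complement of the reverse primer's last 6 bases: ACAGCT; its first k bases are the reverse complement of the reverse primer's last k bases, so a perfect k-base overlap needs the forward primer's last k bases to equal them.
Comparing (forward last k vs required): k=1: T vs A ✗; k=2: GT vs AC ✗; k=3: GGT vs ACA ✗; k=4: CGGT vs ACAG ✗; k=5: GCGGT vs ACAGC ✗; k=6: CGCGGT vs ACAGCT ✗.
No overlap length from 1 to 6 is perfect, so the longest perfect 3' overlap is 0.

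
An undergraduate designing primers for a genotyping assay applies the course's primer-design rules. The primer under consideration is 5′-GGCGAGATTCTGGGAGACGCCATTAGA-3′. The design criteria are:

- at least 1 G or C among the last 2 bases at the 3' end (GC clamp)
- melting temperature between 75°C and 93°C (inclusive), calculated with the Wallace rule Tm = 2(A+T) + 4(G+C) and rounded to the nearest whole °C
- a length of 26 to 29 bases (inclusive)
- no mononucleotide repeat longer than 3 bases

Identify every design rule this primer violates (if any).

Meets all criteria.

Base counts: A=7, T=5, G=10, C=5 (length 27).
GC clamp: 3' end GA has 1 G/C ✓
Tm: Tm = 2·12 + 4·15 = 84°C ✓
length: length 27 ✓
homopolymer run: longest run = 3 ✓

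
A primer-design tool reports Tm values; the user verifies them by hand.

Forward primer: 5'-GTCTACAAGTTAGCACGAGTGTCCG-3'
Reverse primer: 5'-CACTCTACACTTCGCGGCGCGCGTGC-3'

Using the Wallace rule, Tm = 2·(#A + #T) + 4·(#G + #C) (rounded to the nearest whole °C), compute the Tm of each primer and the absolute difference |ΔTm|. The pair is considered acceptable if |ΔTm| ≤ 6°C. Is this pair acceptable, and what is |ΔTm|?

Forward: A=6 T=6 G=7 C=6 → Tm = 2·12 + 4·13 = 76°C.
Reverse: A=3 T=5 G=7 C=11 → Tm = 2·8 + 4·18 = 88°C.
|ΔTm| = |76 − 88| = 12°C, > 6°C.

|ΔTm| = 12°C; the pair is not acceptable.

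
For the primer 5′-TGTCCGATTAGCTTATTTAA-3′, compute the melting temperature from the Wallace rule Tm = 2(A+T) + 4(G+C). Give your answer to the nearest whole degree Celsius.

Base counts: A=5, T=9, G=3, C=3 (length 20).
Tm = 2·(5+9) + 4·(3+3) = 2·14 + 4·6 = 28 + 24 = 52°C.

52°C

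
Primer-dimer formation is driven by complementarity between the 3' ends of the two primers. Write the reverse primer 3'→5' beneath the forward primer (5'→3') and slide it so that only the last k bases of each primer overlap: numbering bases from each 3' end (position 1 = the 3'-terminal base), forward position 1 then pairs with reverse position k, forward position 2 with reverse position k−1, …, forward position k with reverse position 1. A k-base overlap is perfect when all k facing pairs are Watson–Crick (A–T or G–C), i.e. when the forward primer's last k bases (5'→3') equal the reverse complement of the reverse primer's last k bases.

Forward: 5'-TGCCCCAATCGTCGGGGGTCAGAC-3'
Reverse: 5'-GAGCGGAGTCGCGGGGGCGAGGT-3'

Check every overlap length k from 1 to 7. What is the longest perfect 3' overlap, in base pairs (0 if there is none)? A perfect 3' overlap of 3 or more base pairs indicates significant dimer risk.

Longest perfect overlap: 2 complementary base pairs; below the dimer-risk threshold (threshold 3).

Last 7 bases (5'→3') — forward …GTCAGAC, reverse …GCGAGGT.
Reverse complement of the reverse primer's last 7 bases: ACCTCGC; its first k bases are the reverse complement of the reverse primer's last k bases, so a perfect k-base overlap needs the forward primer's last k bases to equal them.
Comparing (forward last k vs required): k=1: C vs A ✗; k=2: AC vs AC ✓; k=3: GAC vs ACC ✗; k=4: AGAC vs ACCT ✗; k=5: CAGAC vs ACCTC ✗; k=6: TCAGAC vs ACCTCG ✗; k=7: GTCAGAC vs ACCTCGC ✗.
Only k = 2 is perfect, so the longest perfect 3' overlap is 2.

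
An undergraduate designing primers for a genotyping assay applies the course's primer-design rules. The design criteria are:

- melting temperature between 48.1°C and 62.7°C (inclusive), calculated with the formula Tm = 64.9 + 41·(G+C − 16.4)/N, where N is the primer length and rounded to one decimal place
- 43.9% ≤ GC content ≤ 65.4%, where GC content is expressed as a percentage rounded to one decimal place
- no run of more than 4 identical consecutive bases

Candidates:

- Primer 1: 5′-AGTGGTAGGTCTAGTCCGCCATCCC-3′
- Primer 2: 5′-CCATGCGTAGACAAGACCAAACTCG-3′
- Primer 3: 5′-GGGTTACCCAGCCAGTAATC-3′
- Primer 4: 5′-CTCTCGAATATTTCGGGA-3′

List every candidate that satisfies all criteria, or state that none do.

Primer 1 (25 nt, A=4 T=6 G=7 C=8): Tm = 64.9 + 41·(15 − 16.4)/25 = 62.6°C ✓; GC 15/25 = 60.0% ✓; longest run = 3 ✓ — passes.
Primer 2 (25 nt, A=9 T=3 G=5 C=8): Tm = 64.9 + 41·(13 − 16.4)/25 = 59.3°C ✓; GC 13/25 = 52.0% ✓; longest run = 3 ✓ — passes.
Primer 3 (20 nt, A=5 T=4 G=5 C=6): Tm = 64.9 + 41·(11 − 16.4)/20 = 53.8°C ✓; GC 11/20 = 55.0% ✓; longest run = 3 ✓ — passes.
Primer 4 (18 nt, A=4 T=6 G=4 C=4): Tm = 64.9 + 41·(8 − 16.4)/18 = 45.8°C, outside 48.1–62.7°C ✗; GC 8/18 = 44.4% ✓; longest run = 3 ✓ — fails.

Primer 1, Primer 2 and Primer 3.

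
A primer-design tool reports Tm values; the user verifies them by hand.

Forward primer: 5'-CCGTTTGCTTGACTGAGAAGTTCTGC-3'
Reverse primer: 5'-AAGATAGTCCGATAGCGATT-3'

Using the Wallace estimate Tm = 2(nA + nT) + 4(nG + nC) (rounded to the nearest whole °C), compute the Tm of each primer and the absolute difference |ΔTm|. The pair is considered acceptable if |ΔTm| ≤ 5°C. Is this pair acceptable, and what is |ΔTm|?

Forward: A=4 T=9 G=7 C=6 → Tm = 2·13 + 4·13 = 78°C.
Reverse: A=7 T=5 G=5 C=3 → Tm = 2·12 + 4·8 = 56°C.
|ΔTm| = |78 − 56| = 22°C, > 5°C.

|ΔTm| = 22°C; the pair is not acceptable.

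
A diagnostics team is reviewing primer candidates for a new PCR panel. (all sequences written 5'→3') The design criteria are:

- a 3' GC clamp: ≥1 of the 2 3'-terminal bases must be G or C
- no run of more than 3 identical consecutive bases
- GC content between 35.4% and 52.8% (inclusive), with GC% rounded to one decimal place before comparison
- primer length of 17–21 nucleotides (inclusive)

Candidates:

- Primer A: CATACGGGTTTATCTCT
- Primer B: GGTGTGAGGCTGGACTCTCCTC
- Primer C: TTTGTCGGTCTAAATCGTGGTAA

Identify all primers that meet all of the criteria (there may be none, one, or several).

Primer A only.

Primer A (17 nt, A=3 T=7 G=3 C=4): 3' end CT has 1 G/C ✓; longest run = 3 ✓; GC 7/17 = 41.2% ✓; length 17 ✓ — passes.
Primer B (22 nt, A=2 T=6 G=8 C=6): 3' end TC has 1 G/C ✓; longest run = 2 ✓; GC 14/22 = 63.6%, outside 35.4–52.8% ✗; length 22, outside 17–21 ✗ — fails.
Primer C (23 nt, A=5 T=9 G=6 C=3): 3' end AA has 0 G/C, need ≥1 ✗; longest run = 3 ✓; GC 9/23 = 39.1% ✓; length 23, outside 17–21 ✗ — fails.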